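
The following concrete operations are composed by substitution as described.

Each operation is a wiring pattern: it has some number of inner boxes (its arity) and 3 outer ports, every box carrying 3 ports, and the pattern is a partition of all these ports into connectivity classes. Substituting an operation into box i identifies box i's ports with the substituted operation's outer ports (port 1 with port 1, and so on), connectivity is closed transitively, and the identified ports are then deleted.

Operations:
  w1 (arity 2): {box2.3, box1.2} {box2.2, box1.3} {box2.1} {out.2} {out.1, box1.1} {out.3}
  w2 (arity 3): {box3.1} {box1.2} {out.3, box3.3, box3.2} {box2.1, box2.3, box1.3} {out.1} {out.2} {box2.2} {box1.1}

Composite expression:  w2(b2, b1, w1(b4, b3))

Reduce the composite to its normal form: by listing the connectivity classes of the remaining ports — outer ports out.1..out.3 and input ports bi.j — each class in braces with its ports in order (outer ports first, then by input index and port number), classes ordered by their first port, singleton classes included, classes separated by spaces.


{out.1} {out.2} {out.3} {b1.1, b1.3, b2.3} {b1.2} {b2.1} {b2.2} {b3.1} {b3.2, b4.3} {b3.3, b4.2} {b4.1}

After gluing at w2, chains via deleted ports link the b-ports.
the subtree at w1 composes to {out.1, b4.1} {out.2} {out.3} {b3.1} {b3.2, b4.3} {b3.3, b4.2} on (b4, b3); out.j = own outer ports
the subtree at w2 composes to {out.1} {out.2} {out.3} {b1.1, b1.3, b2.3} {b1.2} {b2.1} {b2.2} {b3.1} {b3.2, b4.3} {b3.3, b4.2} {b4.1} on (b2, b1, b4, b3); out.j = own outer ports


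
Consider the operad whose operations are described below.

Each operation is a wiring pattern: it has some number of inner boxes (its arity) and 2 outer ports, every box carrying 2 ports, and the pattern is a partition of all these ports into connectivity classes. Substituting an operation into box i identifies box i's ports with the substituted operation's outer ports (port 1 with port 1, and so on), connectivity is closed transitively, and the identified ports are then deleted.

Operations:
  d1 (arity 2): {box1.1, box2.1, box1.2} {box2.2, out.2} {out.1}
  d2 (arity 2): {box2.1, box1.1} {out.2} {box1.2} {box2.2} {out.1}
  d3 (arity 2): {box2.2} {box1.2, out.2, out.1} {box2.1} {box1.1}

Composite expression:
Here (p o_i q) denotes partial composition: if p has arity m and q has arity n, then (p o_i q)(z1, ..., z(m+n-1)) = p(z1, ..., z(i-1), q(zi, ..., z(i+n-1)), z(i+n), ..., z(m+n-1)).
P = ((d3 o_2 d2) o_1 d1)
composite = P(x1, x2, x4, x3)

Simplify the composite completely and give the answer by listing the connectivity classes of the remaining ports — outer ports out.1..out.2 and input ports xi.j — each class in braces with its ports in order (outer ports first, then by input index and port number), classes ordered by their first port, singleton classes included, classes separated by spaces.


{out.1, out.2, x2.2} {x1.1, x1.2, x2.1} {x3.1, x4.1} {x3.2} {x4.2}

Connectivity passes through glued d3-boundaries; trace each wire chain.
composing d1 on (x1, x2), with out.j its own outer ports: {out.1} {out.2, x2.2} {x1.1, x1.2, x2.1}
composing d2 on (x4, x3), with out.j its own outer ports: {out.1} {out.2} {x3.1, x4.1} {x3.2} {x4.2}
composing d3 on (x1, x2, x4, x3), with out.j its own outer ports: {out.1, out.2, x2.2} {x1.1, x1.2, x2.1} {x3.1, x4.1} {x3.2} {x4.2}


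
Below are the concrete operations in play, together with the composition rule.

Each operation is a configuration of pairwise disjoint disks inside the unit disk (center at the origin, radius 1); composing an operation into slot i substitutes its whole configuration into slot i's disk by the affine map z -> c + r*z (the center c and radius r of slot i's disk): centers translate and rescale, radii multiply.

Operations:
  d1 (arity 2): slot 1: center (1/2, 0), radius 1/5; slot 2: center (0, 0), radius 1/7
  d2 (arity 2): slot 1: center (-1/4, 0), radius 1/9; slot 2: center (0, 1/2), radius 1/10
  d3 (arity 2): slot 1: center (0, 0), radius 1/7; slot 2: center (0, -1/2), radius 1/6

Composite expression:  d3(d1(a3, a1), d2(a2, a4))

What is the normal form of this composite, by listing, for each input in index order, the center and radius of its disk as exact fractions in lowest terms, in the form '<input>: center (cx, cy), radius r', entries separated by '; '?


Follow each a-input down from d3: c' goes to c + r*c', radius to r*r'.
input a3: composing its 2 substitution steps yields center (1/14, 0), radius 1/35
input a1: composing its 2 substitution steps yields center (0, 0), radius 1/49
input a2: composing its 2 substitution steps yields center (-1/24, -1/2), radius 1/54
input a4: composing its 2 substitution steps yields center (0, -5/12), radius 1/60

a1: center (0, 0), radius 1/49; a2: center (-1/24, -1/2), radius 1/54; a3: center (1/14, 0), radius 1/35; a4: center (0, -5/12), radius 1/60


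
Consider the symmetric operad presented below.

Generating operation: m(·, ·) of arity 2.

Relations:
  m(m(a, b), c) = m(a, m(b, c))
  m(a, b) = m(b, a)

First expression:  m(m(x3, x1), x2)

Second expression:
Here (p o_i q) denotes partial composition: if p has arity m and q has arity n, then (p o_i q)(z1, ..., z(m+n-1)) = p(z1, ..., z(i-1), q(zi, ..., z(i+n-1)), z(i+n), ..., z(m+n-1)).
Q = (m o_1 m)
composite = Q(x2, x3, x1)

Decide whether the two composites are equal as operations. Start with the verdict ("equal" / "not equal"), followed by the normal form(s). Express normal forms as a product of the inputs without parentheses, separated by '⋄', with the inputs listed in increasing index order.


equal; both compose to x1 ⋄ x2 ⋄ x3


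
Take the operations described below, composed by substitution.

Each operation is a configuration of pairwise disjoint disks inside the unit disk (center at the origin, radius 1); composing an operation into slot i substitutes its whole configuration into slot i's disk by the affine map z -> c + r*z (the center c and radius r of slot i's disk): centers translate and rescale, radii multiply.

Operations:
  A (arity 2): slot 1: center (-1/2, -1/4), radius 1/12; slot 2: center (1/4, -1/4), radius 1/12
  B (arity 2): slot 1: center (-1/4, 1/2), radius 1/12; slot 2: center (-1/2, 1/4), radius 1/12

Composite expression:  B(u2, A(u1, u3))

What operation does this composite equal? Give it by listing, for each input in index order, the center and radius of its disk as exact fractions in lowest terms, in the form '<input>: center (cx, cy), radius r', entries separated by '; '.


u1: center (-13/24, 11/48), radius 1/144; u2: center (-1/4, 1/2), radius 1/12; u3: center (-23/48, 11/48), radius 1/144

Follow each u-input down from B: c' goes to c + r*c', radius to r*r'.
input u2: applying the 1 nested substitution gives center (-1/4, 1/2), radius 1/12
input u1: applying the 2 nested substitutions gives center (-13/24, 11/48), radius 1/144
input u3: applying the 2 nested substitutions gives center (-23/48, 11/48), radius 1/144


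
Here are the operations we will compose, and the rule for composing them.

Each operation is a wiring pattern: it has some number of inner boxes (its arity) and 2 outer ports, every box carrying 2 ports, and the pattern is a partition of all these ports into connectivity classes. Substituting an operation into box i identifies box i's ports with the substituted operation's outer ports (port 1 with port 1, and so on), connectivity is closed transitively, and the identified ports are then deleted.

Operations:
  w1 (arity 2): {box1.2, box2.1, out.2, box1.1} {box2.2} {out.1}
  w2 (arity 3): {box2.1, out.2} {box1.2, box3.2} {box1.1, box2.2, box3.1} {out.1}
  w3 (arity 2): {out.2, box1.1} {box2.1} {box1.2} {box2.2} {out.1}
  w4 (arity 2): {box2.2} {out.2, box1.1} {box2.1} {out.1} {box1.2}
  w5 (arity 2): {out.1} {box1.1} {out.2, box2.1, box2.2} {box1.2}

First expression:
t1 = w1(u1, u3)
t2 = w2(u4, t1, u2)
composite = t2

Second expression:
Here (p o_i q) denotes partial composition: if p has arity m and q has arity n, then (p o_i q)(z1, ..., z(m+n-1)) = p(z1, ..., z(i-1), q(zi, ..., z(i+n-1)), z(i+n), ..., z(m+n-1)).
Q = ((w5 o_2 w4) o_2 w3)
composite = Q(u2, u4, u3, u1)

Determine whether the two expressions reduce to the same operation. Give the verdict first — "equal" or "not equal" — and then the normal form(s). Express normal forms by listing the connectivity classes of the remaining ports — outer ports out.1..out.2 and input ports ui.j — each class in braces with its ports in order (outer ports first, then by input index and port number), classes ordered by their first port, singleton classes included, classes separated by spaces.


not equal; first: {out.1} {out.2} {u1.1, u1.2, u2.1, u3.1, u4.1} {u2.2, u4.2} {u3.2}; second: {out.1} {out.2} {u1.1} {u1.2} {u2.1} {u2.2} {u3.1} {u3.2} {u4.1} {u4.2}

Reducing the first expression gives {out.1} {out.2} {u1.1, u1.2, u2.1, u3.1, u4.1} {u2.2, u4.2} {u3.2}
Reducing the second expression gives {out.1} {out.2} {u1.1} {u1.2} {u2.1} {u2.2} {u3.1} {u3.2} {u4.1} {u4.2}
The forms do not match — not equal.


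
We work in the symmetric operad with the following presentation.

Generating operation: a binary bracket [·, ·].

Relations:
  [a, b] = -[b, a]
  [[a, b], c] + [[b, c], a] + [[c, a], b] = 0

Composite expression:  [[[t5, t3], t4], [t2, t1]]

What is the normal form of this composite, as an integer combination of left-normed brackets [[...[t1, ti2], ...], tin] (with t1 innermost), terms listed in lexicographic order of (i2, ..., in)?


-[[[[t1, t2], t3], t5], t4] + [[[[t1, t2], t4], t3], t5] - [[[[t1, t2], t4], t5], t3] + [[[[t1, t2], t5], t3], t4]


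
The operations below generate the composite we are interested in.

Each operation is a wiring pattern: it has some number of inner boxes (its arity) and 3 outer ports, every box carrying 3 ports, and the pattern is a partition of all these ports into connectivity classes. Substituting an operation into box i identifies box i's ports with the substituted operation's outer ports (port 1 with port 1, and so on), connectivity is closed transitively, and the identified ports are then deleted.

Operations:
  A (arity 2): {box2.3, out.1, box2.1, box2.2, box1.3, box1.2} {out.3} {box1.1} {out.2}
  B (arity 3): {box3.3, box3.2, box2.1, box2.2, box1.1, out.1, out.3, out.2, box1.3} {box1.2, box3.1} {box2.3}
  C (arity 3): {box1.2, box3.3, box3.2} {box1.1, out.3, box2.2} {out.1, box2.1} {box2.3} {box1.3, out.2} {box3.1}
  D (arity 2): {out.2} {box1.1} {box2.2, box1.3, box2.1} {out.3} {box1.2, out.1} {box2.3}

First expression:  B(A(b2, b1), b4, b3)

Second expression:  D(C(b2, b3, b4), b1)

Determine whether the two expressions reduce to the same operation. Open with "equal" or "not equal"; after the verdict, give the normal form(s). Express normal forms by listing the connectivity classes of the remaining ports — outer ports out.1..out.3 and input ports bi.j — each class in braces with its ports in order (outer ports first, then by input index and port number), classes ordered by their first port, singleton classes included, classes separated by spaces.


not equal; the first gives {out.1, out.2, out.3, b1.1, b1.2, b1.3, b2.2, b2.3, b3.2, b3.3, b4.1, b4.2} {b2.1} {b3.1} {b4.3} and the second {out.1, b2.3} {out.2} {out.3} {b1.1, b1.2, b2.1, b3.2} {b1.3} {b2.2, b4.2, b4.3} {b3.1} {b3.3} {b4.1}

Reducing the first expression gives {out.1, out.2, out.3, b1.1, b1.2, b1.3, b2.2, b2.3, b3.2, b3.3, b4.1, b4.2} {b2.1} {b3.1} {b4.3}
Reducing the second expression gives {out.1, b2.3} {out.2} {out.3} {b1.1, b1.2, b2.1, b3.2} {b1.3} {b2.2, b4.2, b4.3} {b3.1} {b3.3} {b4.1}
No match — not equal.


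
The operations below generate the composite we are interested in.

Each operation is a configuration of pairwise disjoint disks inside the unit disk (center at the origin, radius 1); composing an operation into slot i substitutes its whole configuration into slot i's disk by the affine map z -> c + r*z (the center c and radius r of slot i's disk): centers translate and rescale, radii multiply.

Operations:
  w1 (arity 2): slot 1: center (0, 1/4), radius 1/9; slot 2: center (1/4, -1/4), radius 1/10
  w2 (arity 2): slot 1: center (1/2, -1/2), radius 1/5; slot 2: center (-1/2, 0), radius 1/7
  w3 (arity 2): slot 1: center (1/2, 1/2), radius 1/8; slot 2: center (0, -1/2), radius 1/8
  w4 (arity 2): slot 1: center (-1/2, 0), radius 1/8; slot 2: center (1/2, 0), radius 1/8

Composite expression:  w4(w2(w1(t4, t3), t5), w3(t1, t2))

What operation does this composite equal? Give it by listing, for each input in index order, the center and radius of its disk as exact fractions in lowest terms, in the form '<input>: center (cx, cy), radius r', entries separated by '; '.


t1: center (9/16, 1/16), radius 1/64; t2: center (1/2, -1/16), radius 1/64; t3: center (-69/160, -11/160), radius 1/400; t4: center (-7/16, -9/160), radius 1/360; t5: center (-9/16, 0), radius 1/56

Follow each t-input down from w4: c' goes to c + r*c', radius to r*r'.
tracing t4 down its 3-map path: center (-7/16, -9/160), radius 1/360
tracing t3 down its 3-map path: center (-69/160, -11/160), radius 1/400
tracing t5 down its 2-map path: center (-9/16, 0), radius 1/56
tracing t1 down its 2-map path: center (9/16, 1/16), radius 1/64
tracing t2 down its 2-map path: center (1/2, -1/16), radius 1/64


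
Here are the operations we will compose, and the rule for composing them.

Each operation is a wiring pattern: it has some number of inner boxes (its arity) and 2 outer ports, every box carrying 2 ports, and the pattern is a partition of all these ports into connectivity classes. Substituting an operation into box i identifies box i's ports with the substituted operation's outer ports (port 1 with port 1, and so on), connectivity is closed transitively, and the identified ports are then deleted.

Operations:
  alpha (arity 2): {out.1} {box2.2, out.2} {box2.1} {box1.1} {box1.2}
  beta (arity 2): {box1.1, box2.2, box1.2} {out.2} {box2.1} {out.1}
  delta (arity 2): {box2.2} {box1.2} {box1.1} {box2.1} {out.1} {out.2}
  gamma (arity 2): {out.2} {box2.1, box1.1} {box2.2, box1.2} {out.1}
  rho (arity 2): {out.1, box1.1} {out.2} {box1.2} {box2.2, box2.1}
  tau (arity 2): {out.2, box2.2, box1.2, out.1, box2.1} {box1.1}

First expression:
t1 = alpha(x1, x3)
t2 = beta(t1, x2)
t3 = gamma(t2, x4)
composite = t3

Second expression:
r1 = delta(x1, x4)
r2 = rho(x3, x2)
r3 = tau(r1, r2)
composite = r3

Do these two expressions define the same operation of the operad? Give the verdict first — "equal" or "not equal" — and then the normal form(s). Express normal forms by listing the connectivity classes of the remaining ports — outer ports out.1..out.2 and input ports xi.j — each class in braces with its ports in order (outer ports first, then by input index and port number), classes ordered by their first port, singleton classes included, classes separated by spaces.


The first expression, normalized: {out.1} {out.2} {x1.1} {x1.2} {x2.1} {x2.2, x3.2} {x3.1} {x4.1} {x4.2}
The second expression, normalized: {out.1, out.2, x3.1} {x1.1} {x1.2} {x2.1, x2.2} {x3.2} {x4.1} {x4.2}
The forms do not match — not equal.

not equal — first {out.1} {out.2} {x1.1} {x1.2} {x2.1} {x2.2, x3.2} {x3.1} {x4.1} {x4.2}, second {out.1, out.2, x3.1} {x1.1} {x1.2} {x2.1, x2.2} {x3.2} {x4.1} {x4.2}


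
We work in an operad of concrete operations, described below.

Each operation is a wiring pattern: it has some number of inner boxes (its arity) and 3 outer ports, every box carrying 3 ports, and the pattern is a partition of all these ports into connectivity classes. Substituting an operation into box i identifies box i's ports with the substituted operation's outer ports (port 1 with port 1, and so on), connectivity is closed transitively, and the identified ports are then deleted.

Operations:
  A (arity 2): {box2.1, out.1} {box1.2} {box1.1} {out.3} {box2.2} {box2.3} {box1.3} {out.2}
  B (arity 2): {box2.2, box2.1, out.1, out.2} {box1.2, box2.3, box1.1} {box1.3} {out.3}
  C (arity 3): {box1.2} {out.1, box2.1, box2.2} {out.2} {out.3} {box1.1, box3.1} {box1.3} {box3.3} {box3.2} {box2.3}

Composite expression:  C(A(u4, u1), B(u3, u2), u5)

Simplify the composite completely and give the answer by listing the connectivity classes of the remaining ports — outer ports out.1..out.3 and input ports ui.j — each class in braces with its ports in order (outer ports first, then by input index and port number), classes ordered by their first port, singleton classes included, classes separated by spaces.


{out.1, u2.1, u2.2} {out.2} {out.3} {u1.1, u5.1} {u1.2} {u1.3} {u2.3, u3.1, u3.2} {u3.3} {u4.1} {u4.2} {u4.3} {u5.2} {u5.3}

Two ports join when wires chain via C-identified ports.
stage A: inputs (u4, u1), connectivity {out.1, u1.1} {out.2} {out.3} {u1.2} {u1.3} {u4.1} {u4.2} {u4.3}, out.j its boundary
stage B: inputs (u3, u2), connectivity {out.1, out.2, u2.1, u2.2} {out.3} {u2.3, u3.1, u3.2} {u3.3}, out.j its boundary
stage C: inputs (u4, u1, u3, u2, u5), connectivity {out.1, u2.1, u2.2} {out.2} {out.3} {u1.1, u5.1} {u1.2} {u1.3} {u2.3, u3.1, u3.2} {u3.3} {u4.1} {u4.2} {u4.3} {u5.2} {u5.3}, out.j its boundary


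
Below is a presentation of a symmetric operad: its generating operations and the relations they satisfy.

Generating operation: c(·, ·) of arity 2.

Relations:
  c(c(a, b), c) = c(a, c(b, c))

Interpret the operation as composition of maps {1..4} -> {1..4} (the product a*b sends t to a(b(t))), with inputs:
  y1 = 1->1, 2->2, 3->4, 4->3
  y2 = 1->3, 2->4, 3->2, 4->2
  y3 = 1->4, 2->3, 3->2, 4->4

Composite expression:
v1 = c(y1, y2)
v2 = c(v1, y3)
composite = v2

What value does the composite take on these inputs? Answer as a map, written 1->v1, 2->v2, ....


c(y1, y2) = 1->4, 2->3, 3->2, 4->2
c(c(y1, y2), y3) = 1->2, 2->2, 3->3, 4->2

1->2, 2->2, 3->3, 4->2


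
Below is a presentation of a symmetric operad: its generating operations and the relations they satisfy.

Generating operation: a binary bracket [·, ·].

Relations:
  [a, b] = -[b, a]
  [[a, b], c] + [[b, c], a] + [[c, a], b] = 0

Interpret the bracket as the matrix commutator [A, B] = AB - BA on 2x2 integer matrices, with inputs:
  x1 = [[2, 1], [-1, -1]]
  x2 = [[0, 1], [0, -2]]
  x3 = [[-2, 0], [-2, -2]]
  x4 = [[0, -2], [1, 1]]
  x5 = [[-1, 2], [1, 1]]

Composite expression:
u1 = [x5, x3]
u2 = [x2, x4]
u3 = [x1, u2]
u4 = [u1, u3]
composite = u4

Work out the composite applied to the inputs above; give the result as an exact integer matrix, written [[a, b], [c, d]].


[[-44, 88], [72, 44]]

[x5, x3] = [[-4, 0], [-4, 4]]
[x2, x4] = [[1, -3], [-2, -1]]
[x1, [x2, x4]] = [[-5, -11], [4, 5]]
[[x5, x3], [x1, [x2, x4]]] = [[-44, 88], [72, 44]]


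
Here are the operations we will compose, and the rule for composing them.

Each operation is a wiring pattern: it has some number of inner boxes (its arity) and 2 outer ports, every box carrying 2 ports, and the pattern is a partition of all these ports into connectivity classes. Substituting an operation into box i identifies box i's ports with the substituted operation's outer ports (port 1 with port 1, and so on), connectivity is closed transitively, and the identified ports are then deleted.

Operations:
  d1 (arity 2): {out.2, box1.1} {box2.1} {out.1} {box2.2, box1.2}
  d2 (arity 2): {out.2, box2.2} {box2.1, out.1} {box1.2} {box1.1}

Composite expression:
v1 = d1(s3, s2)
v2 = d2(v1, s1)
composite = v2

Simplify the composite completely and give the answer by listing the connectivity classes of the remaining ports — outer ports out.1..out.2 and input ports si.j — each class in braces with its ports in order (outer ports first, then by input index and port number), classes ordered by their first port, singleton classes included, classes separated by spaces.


{out.1, s1.1} {out.2, s1.2} {s2.1} {s2.2, s3.2} {s3.1}

Two ports join when wires chain via d2-identified ports.
d1 over (s3, s2) gives {out.1} {out.2, s3.1} {s2.1} {s2.2, s3.2}, out.j being that stage's outer ports
d2 over (s3, s2, s1) gives {out.1, s1.1} {out.2, s1.2} {s2.1} {s2.2, s3.2} {s3.1}, out.j being that stage's outer ports


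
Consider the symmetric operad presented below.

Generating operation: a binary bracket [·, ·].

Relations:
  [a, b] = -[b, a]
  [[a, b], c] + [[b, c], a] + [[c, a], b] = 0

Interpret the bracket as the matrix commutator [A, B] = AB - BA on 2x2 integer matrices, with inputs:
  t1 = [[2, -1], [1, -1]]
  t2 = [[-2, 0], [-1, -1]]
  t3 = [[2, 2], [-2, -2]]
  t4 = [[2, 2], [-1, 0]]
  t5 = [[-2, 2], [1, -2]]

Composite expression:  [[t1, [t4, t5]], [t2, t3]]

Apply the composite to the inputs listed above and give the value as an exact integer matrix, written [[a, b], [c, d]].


[t4, t5] = [[4, 4], [-2, -4]]
[t1, [t4, t5]] = [[-2, 20], [14, 2]]
[t2, t3] = [[2, -2], [-6, -2]]
[[t1, [t4, t5]], [t2, t3]] = [[-92, -72], [32, 92]]

[[-92, -72], [32, 92]]


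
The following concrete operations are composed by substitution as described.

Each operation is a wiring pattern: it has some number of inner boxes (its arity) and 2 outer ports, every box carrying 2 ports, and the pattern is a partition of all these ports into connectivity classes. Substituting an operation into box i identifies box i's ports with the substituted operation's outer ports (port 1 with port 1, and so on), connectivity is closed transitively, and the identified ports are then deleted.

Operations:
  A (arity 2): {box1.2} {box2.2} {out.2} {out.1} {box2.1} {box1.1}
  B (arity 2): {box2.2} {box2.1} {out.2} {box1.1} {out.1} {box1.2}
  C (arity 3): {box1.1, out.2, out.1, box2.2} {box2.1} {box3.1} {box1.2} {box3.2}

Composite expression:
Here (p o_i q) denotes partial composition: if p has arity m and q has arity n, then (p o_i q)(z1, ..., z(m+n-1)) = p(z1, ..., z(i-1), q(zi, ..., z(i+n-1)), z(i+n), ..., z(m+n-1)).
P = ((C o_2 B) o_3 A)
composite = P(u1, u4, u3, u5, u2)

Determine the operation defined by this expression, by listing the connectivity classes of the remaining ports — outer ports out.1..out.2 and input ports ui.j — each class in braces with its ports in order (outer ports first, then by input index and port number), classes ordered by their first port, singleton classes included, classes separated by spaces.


{out.1, out.2, u1.1} {u1.2} {u2.1} {u2.2} {u3.1} {u3.2} {u4.1} {u4.2} {u5.1} {u5.2}


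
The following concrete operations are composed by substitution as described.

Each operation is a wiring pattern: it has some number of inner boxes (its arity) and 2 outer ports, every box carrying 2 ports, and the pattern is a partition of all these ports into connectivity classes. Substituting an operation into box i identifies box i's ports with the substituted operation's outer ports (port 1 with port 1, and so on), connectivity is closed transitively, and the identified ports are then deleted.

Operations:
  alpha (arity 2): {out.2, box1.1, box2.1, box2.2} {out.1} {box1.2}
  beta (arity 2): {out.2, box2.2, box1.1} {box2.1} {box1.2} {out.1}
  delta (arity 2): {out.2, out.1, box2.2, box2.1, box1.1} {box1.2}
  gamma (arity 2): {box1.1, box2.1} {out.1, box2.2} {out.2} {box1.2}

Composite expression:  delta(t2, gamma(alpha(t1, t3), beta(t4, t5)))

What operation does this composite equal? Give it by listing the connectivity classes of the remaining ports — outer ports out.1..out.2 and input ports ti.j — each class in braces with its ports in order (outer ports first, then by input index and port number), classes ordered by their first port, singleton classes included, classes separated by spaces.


{out.1, out.2, t2.1, t4.1, t5.2} {t1.1, t3.1, t3.2} {t1.2} {t2.2} {t4.2} {t5.1}

Substituting into delta glues patterns; closure does the rest.
the subtree at alpha composes to {out.1} {out.2, t1.1, t3.1, t3.2} {t1.2} on (t1, t3); out.j = own outer ports
the subtree at beta composes to {out.1} {out.2, t4.1, t5.2} {t4.2} {t5.1} on (t4, t5); out.j = own outer ports
the subtree at gamma composes to {out.1, t4.1, t5.2} {out.2} {t1.1, t3.1, t3.2} {t1.2} {t4.2} {t5.1} on (t1, t3, t4, t5); out.j = own outer ports
the subtree at delta composes to {out.1, out.2, t2.1, t4.1, t5.2} {t1.1, t3.1, t3.2} {t1.2} {t2.2} {t4.2} {t5.1} on (t2, t1, t3, t4, t5); out.j = own outer ports


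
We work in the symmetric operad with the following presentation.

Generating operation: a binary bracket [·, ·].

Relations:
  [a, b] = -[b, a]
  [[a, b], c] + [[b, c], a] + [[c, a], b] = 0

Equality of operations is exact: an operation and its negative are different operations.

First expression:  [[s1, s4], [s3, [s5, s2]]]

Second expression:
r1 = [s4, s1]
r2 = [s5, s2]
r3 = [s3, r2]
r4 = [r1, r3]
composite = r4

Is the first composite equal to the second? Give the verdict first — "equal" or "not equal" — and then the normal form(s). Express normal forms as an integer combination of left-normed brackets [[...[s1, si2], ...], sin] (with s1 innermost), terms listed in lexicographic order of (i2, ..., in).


The first expression reduces to [[[[s1, s4], s2], s5], s3] - [[[[s1, s4], s3], s2], s5] + [[[[s1, s4], s3], s5], s2] - [[[[s1, s4], s5], s2], s3]
The second expression reduces to -[[[[s1, s4], s2], s5], s3] + [[[[s1, s4], s3], s2], s5] - [[[[s1, s4], s3], s5], s2] + [[[[s1, s4], s5], s2], s3]
No match — not equal.

not equal; the first gives [[[[s1, s4], s2], s5], s3] - [[[[s1, s4], s3], s2], s5] + [[[[s1, s4], s3], s5], s2] - [[[[s1, s4], s5], s2], s3] and the second -[[[[s1, s4], s2], s5], s3] + [[[[s1, s4], s3], s2], s5] - [[[[s1, s4], s3], s5], s2] + [[[[s1, s4], s5], s2], s3]


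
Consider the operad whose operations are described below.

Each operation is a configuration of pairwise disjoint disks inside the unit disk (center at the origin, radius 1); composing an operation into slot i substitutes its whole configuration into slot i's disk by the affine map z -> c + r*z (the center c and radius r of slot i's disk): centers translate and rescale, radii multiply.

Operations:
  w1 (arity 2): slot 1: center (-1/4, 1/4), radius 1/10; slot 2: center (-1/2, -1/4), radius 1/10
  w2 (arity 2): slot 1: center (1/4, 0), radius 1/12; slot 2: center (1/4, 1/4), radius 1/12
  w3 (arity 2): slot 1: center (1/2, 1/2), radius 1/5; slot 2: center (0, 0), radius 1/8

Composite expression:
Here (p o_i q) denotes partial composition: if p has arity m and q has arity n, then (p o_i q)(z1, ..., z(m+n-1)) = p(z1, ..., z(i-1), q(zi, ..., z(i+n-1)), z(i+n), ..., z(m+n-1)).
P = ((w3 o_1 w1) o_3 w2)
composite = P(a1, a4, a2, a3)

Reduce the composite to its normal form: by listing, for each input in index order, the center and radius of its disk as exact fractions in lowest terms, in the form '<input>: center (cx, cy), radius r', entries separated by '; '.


a1: center (9/20, 11/20), radius 1/50; a2: center (1/32, 0), radius 1/96; a3: center (1/32, 1/32), radius 1/96; a4: center (2/5, 9/20), radius 1/50

Only the slot chain above each a matters under w3; compose those maps.
a1: after 2 affine steps, its disk has center (9/20, 11/20), radius 1/50
a4: after 2 affine steps, its disk has center (2/5, 9/20), radius 1/50
a2: after 2 affine steps, its disk has center (1/32, 0), radius 1/96
a3: after 2 affine steps, its disk has center (1/32, 1/32), radius 1/96


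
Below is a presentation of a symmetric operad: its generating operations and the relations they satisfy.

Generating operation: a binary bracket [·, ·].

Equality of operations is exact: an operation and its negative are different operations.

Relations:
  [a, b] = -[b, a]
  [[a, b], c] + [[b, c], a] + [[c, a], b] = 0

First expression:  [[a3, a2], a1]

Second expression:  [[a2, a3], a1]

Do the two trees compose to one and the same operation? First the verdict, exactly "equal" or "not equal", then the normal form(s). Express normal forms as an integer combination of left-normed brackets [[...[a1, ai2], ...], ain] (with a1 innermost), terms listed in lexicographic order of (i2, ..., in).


not equal; the first gives [[a1, a2], a3] - [[a1, a3], a2] and the second -[[a1, a2], a3] + [[a1, a3], a2]


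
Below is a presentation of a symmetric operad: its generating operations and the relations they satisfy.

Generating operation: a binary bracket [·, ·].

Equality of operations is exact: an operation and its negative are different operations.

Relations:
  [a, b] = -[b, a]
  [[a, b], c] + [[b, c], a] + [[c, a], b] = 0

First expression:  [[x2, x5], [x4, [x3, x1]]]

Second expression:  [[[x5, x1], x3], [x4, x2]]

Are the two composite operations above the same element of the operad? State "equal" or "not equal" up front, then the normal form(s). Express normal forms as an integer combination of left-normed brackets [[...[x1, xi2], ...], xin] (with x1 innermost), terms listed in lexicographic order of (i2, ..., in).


not equal: they reduce to -[[[[x1, x3], x4], x2], x5] + [[[[x1, x3], x4], x5], x2] and [[[[x1, x5], x3], x2], x4] - [[[[x1, x5], x3], x4], x2]

The first expression, normalized: -[[[[x1, x3], x4], x2], x5] + [[[[x1, x3], x4], x5], x2]
The second expression, normalized: [[[[x1, x5], x3], x2], x4] - [[[[x1, x5], x3], x4], x2]
Distinct normal forms: not equal.


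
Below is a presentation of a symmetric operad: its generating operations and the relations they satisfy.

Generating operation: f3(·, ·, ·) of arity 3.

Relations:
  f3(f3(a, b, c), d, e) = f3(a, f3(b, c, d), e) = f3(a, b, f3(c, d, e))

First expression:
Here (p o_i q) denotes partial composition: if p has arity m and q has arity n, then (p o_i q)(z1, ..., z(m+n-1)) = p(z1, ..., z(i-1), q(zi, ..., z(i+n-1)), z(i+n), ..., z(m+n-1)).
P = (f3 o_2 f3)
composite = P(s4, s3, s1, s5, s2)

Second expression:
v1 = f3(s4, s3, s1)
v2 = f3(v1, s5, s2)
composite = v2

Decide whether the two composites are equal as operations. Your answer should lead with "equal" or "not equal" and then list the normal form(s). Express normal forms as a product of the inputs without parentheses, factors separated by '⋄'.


Reducing the first expression gives s4 ⋄ s3 ⋄ s1 ⋄ s5 ⋄ s2
Reducing the second expression gives s4 ⋄ s3 ⋄ s1 ⋄ s5 ⋄ s2
One common form — equal.

equal: each reduces to s4 ⋄ s3 ⋄ s1 ⋄ s5 ⋄ s2


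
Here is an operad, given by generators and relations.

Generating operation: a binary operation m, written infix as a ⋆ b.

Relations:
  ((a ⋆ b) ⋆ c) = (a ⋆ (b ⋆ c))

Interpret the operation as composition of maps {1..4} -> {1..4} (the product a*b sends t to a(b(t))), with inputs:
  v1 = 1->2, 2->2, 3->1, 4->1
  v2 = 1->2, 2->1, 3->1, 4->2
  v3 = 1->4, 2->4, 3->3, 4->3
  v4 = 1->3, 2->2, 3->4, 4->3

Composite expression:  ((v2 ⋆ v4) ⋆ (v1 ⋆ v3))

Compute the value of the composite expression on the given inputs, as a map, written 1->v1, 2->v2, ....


1->1, 2->1, 3->1, 4->1

(v2 ⋆ v4) = 1->1, 2->1, 3->2, 4->1
(v1 ⋆ v3) = 1->1, 2->1, 3->1, 4->1
((v2 ⋆ v4) ⋆ (v1 ⋆ v3)) = 1->1, 2->1, 3->1, 4->1


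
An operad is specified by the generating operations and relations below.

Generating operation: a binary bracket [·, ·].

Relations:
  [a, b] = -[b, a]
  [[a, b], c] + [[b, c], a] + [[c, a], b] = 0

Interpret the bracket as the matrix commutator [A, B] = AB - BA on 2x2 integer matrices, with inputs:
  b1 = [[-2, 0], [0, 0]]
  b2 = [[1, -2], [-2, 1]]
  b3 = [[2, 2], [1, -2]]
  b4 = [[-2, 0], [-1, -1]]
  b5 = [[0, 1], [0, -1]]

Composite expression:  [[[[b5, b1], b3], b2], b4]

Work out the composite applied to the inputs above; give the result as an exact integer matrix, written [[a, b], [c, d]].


[[8, -8], [24, -8]]

[b5, b1] = [[0, 2], [0, 0]]
[[b5, b1], b3] = [[2, -8], [0, -2]]
[[[b5, b1], b3], b2] = [[16, -8], [8, -16]]
[[[[b5, b1], b3], b2], b4] = [[8, -8], [24, -8]]


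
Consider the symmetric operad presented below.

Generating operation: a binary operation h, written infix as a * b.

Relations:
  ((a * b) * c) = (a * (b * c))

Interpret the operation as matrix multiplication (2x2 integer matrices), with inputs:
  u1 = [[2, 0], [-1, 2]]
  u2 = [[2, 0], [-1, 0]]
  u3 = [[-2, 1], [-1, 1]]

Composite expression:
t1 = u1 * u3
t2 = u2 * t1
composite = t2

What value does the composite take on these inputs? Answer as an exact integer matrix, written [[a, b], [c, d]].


[[-8, 4], [4, -2]]

(u1 * u3) = [[-4, 2], [0, 1]]
(u2 * (u1 * u3)) = [[-8, 4], [4, -2]]


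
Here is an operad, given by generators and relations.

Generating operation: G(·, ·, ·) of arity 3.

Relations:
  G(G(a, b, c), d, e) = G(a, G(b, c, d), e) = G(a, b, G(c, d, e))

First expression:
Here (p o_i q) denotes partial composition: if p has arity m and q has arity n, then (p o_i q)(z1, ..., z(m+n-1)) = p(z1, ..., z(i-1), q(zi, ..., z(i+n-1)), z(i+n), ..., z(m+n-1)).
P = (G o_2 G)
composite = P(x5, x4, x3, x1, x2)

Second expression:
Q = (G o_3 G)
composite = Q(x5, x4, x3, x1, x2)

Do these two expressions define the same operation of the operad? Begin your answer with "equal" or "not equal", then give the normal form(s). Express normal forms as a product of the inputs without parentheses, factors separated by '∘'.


equal; both compose to x5 ∘ x4 ∘ x3 ∘ x1 ∘ x2


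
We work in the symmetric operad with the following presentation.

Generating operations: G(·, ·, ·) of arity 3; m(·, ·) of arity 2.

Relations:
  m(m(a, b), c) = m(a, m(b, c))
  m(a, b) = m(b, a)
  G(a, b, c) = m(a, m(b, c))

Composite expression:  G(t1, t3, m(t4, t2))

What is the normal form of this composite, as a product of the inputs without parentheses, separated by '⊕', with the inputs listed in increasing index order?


t1 ⊕ t2 ⊕ t3 ⊕ t4

Both nesting and order wash out for G; what remains is which t's occur.
m(t4, t2) spells out as t4 ⊕ t2
G(t1, t3, m(t4, t2)) spells out as t1 ⊕ t3 ⊕ t4 ⊕ t2
putting the inputs in ascending order: t1 ⊕ t2 ⊕ t3 ⊕ t4


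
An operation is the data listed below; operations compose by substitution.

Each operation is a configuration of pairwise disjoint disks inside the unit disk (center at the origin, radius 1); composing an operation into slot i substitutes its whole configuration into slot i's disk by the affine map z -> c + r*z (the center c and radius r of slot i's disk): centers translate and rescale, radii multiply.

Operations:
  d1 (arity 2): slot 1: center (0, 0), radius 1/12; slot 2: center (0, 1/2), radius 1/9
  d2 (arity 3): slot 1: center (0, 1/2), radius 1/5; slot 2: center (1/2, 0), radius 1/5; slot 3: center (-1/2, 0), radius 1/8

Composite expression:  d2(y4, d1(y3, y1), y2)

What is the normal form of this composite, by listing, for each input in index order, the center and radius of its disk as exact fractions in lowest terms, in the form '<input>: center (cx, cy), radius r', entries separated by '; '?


y1: center (1/2, 1/10), radius 1/45; y2: center (-1/2, 0), radius 1/8; y3: center (1/2, 0), radius 1/60; y4: center (0, 1/2), radius 1/5


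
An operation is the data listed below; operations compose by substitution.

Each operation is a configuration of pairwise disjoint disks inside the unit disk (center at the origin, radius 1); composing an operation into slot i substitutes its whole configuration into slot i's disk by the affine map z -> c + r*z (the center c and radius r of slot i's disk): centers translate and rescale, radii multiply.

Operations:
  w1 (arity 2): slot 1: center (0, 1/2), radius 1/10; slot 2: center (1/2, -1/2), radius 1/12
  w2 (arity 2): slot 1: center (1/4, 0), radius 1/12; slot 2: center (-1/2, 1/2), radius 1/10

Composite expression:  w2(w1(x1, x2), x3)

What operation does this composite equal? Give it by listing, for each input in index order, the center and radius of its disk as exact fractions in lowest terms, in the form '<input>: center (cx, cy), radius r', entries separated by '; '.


x1: center (1/4, 1/24), radius 1/120; x2: center (7/24, -1/24), radius 1/144; x3: center (-1/2, 1/2), radius 1/10

Nesting under w2 composes maps z -> c + r*z down each x-path.
x1: after 2 affine steps, its disk has center (1/4, 1/24), radius 1/120
x2: after 2 affine steps, its disk has center (7/24, -1/24), radius 1/144
x3: after 1 affine step, its disk has center (-1/2, 1/2), radius 1/10


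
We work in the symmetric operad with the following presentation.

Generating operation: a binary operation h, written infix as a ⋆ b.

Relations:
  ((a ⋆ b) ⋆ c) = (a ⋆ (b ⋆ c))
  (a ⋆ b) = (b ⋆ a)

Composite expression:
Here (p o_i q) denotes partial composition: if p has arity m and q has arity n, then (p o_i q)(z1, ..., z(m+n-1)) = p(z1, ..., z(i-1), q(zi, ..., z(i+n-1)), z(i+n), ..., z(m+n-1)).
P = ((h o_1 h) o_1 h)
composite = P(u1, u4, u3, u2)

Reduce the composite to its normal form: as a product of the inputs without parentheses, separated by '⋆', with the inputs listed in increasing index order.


u1 ⋆ u2 ⋆ u3 ⋆ u4

With h associative and commutative, the u-input set is all that matters.
(u1 ⋆ u4) unparenthesizes to u1 ⋆ u4
((u1 ⋆ u4) ⋆ u3) unparenthesizes to u1 ⋆ u4 ⋆ u3
(((u1 ⋆ u4) ⋆ u3) ⋆ u2) unparenthesizes to u1 ⋆ u4 ⋆ u3 ⋆ u2
putting the inputs in ascending order: u1 ⋆ u2 ⋆ u3 ⋆ u4


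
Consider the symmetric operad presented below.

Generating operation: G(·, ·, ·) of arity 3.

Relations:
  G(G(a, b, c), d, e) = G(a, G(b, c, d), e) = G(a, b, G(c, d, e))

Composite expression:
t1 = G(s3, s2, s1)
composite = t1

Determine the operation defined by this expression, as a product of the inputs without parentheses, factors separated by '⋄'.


Under associativity of G, the answer is the s's in reading order.
G(s3, s2, s1) collapses to s3 ⋄ s2 ⋄ s1

s3 ⋄ s2 ⋄ s1


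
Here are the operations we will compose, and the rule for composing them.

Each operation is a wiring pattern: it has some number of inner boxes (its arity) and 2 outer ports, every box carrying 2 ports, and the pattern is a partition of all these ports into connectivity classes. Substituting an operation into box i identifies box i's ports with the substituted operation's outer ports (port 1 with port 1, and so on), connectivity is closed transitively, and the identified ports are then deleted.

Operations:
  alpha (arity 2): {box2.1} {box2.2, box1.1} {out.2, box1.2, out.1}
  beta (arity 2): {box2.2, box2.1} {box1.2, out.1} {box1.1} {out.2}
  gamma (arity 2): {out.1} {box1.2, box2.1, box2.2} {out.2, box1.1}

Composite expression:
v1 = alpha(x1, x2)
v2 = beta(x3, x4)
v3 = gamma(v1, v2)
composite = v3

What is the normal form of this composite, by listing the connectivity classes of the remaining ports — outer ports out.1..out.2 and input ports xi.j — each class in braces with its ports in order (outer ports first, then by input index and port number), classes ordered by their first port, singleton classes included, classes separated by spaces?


{out.1} {out.2, x1.2, x3.2} {x1.1, x2.2} {x2.1} {x3.1} {x4.1, x4.2}


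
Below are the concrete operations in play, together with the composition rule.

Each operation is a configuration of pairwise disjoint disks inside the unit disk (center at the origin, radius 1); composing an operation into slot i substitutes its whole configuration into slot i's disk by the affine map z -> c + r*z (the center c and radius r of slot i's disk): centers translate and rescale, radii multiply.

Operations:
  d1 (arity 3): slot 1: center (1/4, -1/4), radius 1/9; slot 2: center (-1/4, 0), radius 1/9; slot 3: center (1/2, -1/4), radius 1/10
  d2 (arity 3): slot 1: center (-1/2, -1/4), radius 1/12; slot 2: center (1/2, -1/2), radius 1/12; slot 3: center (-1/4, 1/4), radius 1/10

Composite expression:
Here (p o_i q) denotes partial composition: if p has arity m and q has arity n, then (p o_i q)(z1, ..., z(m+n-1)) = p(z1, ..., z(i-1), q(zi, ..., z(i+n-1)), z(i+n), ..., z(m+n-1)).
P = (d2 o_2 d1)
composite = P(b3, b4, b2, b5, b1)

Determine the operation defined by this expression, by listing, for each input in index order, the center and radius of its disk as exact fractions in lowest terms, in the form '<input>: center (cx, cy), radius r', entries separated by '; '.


b1: center (-1/4, 1/4), radius 1/10; b2: center (23/48, -1/2), radius 1/108; b3: center (-1/2, -1/4), radius 1/12; b4: center (25/48, -25/48), radius 1/108; b5: center (13/24, -25/48), radius 1/120

Only the slot chain above each b matters under d2; compose those maps.
input b3: composing its 1 substitution step yields center (-1/2, -1/4), radius 1/12
input b4: composing its 2 substitution steps yields center (25/48, -25/48), radius 1/108
input b2: composing its 2 substitution steps yields center (23/48, -1/2), radius 1/108
input b5: composing its 2 substitution steps yields center (13/24, -25/48), radius 1/120
input b1: composing its 1 substitution step yields center (-1/4, 1/4), radius 1/10
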